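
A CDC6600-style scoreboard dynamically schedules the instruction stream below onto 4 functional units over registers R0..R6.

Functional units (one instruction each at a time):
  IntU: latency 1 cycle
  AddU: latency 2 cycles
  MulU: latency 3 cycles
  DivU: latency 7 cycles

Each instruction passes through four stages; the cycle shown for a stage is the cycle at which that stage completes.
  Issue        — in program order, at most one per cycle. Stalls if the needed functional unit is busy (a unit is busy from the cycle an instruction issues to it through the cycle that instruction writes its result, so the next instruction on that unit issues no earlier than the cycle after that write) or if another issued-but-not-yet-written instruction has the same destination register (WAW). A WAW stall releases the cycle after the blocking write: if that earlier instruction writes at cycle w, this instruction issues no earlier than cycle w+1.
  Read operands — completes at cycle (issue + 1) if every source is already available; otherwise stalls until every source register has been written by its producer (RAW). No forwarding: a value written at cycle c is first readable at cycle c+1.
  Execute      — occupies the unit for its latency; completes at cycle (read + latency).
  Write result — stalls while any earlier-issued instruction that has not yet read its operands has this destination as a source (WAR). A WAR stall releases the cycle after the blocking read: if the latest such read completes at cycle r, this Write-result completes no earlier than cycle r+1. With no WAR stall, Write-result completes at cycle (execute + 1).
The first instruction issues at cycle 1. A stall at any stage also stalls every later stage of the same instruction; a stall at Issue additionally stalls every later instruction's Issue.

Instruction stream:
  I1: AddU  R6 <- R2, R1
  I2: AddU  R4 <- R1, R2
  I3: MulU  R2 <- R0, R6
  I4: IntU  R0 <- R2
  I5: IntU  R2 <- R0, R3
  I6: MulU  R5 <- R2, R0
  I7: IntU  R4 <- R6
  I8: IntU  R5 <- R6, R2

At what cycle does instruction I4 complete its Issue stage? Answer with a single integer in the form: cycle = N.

cycle = 8

t=1  I1→AddU
t=2  I1 RO
t=4  I1 EX
t=5  I1 WR R6
t=6  I2→AddU
t=7  I2 RO | I3→MulU
t=8  I3 RO | I4→IntU
t=9  I2 EX
t=10  I2 WR R4
t=11  I3 EX
t=12  I3 WR R2
t=13  I4 RO
t=14  I4 EX
t=15  I4 WR R0
t=16  I5→IntU
t=17  I5 RO | I6→MulU
t=18  I5 EX
t=19  I5 WR R2
t=20  I6 RO | I7→IntU
t=21  I7 RO
t=22  I7 EX
t=23  I6 EX | I7 WR R4
t=24  I6 WR R5
t=25  I8→IntU
t=26  I8 RO
t=27  I8 EX
t=28  I8 WR R5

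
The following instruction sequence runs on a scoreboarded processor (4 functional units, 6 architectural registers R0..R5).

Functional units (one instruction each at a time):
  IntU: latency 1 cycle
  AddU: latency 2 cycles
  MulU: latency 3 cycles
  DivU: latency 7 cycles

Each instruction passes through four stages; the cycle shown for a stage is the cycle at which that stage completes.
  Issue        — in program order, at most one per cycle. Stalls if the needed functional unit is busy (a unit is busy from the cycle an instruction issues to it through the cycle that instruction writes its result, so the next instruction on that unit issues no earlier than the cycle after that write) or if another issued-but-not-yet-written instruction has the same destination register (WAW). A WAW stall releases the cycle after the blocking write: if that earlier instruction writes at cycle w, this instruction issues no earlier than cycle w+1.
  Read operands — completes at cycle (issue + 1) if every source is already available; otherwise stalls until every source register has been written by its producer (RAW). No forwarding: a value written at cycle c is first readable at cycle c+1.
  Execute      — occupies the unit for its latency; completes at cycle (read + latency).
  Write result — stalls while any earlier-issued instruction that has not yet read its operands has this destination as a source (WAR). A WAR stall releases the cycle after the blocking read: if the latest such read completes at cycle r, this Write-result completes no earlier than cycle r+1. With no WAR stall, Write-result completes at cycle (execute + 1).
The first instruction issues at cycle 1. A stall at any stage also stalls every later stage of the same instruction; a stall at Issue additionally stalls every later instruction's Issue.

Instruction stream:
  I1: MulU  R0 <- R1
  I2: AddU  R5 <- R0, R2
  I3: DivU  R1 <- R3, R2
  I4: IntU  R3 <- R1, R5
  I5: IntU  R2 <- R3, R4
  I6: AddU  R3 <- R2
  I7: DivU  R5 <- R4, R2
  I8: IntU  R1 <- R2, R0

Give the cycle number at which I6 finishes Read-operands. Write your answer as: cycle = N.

cycle = 20

I1  is:1  ro:2  ex:5  wr:6
I2  is:2  ro:7  ex:9  wr:10  — RAW R0: wait I1 write@6
I3  is:3  ro:4  ex:11  wr:12
I4  is:4  ro:13  ex:14  wr:15  — RAW R1: wait I3 write@12
I5  is:16  ro:17  ex:18  wr:19  — struct: IntU busy until I4 writes@15
I6  is:17  ro:20  ex:22  wr:23  — RAW R2: wait I5 write@19
I7  is:18  ro:20  ex:27  wr:28  — RAW R2: wait I5 write@19
I8  is:20  ro:21  ex:22  wr:23  — struct: IntU busy until I5 writes@19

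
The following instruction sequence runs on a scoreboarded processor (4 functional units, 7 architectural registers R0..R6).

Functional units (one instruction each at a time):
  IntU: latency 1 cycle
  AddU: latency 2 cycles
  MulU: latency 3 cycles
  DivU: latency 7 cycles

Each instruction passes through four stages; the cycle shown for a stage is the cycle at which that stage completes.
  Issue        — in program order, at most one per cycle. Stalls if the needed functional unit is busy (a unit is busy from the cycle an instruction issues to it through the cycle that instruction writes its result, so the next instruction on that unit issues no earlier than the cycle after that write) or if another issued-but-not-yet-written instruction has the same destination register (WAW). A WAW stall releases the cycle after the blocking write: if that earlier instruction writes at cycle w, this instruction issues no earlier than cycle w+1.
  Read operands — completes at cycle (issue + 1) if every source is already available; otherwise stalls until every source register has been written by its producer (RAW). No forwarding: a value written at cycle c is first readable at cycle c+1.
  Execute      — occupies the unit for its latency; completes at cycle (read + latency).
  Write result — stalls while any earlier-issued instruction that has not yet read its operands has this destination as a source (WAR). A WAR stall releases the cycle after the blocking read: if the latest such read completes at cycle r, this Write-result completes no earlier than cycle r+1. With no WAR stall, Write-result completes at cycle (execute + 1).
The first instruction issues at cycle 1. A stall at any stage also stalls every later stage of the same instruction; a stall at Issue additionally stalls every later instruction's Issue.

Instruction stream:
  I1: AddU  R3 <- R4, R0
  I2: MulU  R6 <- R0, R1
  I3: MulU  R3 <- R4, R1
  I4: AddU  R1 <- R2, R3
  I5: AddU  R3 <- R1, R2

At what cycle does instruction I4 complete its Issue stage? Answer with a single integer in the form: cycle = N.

cycle = 9

I1  is:1  ro:2  ex:4  wr:5
I2  is:2  ro:3  ex:6  wr:7
I3  is:8  ro:9  ex:12  wr:13  — struct: MulU busy until I2 writes@7
I4  is:9  ro:14  ex:16  wr:17  — RAW R3: wait I3 write@13
I5  is:18  ro:19  ex:21  wr:22  — struct: AddU busy until I4 writes@17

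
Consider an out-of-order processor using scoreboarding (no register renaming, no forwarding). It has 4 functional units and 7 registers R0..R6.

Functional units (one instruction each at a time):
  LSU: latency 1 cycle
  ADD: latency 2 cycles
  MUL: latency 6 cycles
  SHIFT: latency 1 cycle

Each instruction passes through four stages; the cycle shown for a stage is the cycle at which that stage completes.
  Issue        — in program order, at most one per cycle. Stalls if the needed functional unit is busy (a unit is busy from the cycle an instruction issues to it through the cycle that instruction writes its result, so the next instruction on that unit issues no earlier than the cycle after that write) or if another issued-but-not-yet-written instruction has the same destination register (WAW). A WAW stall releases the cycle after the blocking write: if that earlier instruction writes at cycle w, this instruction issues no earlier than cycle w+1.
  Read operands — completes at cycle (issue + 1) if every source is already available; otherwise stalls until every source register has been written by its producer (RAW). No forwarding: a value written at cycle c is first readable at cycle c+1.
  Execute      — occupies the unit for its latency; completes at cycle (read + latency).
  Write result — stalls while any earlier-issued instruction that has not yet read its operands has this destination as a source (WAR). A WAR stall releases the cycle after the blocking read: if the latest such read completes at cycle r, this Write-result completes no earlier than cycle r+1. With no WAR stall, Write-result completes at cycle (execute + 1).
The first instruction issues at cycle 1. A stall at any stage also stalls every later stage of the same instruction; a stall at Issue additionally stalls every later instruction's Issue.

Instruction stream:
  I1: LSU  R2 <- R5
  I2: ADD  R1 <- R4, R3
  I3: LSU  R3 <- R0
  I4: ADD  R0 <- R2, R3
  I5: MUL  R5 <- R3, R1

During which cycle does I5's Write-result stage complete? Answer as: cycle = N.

cycle = 16

I1: IS=1 RO=2 EX=3 WR=4
I2: IS=2 RO=3 EX=5 WR=6
I3: IS=5 RO=6 EX=7 WR=8  [struct: LSU busy until I1 writes@4]
I4: IS=7 RO=9 EX=11 WR=12  [struct: ADD busy until I2 writes@6; RAW R3: wait I3 write@8]
I5: IS=8 RO=9 EX=15 WR=16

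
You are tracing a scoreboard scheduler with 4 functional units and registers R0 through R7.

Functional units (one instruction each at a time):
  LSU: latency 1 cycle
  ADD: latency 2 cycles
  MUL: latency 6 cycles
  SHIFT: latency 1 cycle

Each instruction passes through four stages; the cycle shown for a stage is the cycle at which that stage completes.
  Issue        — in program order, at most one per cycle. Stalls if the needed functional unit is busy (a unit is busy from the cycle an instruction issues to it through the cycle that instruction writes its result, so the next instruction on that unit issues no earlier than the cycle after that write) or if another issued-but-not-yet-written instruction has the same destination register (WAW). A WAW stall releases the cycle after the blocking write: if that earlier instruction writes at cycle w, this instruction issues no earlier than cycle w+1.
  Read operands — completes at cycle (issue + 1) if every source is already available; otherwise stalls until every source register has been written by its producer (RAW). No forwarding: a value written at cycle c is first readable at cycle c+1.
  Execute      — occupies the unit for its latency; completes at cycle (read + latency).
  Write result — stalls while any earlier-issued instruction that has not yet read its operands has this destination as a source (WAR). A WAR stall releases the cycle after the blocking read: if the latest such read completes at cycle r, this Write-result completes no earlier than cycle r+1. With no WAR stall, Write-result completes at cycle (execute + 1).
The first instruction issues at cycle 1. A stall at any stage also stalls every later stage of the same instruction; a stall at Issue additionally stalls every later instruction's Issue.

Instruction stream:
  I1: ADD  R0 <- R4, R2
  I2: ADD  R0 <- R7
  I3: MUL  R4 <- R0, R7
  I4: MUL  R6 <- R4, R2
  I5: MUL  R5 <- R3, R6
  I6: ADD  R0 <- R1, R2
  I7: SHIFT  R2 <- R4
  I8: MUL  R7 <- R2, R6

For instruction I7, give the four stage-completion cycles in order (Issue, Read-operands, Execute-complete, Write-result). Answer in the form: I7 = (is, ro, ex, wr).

c1: I1→ADD
c2: I1 RO
c4: I1 EX
c5: I1 WR R0
c6: I2→ADD
c7: I2 RO · I3→MUL
c9: I2 EX
c10: I2 WR R0
c11: I3 RO
c17: I3 EX
c18: I3 WR R4
c19: I4→MUL
c20: I4 RO
c26: I4 EX
c27: I4 WR R6
c28: I5→MUL
c29: I5 RO · I6→ADD
c30: I6 RO · I7→SHIFT
c31: I7 RO
c32: I6 EX · I7 EX
c33: I6 WR R0 · I7 WR R2
c35: I5 EX
c36: I5 WR R5
c37: I8→MUL
c38: I8 RO
c44: I8 EX
c45: I8 WR R7

I7 = (30, 31, 32, 33)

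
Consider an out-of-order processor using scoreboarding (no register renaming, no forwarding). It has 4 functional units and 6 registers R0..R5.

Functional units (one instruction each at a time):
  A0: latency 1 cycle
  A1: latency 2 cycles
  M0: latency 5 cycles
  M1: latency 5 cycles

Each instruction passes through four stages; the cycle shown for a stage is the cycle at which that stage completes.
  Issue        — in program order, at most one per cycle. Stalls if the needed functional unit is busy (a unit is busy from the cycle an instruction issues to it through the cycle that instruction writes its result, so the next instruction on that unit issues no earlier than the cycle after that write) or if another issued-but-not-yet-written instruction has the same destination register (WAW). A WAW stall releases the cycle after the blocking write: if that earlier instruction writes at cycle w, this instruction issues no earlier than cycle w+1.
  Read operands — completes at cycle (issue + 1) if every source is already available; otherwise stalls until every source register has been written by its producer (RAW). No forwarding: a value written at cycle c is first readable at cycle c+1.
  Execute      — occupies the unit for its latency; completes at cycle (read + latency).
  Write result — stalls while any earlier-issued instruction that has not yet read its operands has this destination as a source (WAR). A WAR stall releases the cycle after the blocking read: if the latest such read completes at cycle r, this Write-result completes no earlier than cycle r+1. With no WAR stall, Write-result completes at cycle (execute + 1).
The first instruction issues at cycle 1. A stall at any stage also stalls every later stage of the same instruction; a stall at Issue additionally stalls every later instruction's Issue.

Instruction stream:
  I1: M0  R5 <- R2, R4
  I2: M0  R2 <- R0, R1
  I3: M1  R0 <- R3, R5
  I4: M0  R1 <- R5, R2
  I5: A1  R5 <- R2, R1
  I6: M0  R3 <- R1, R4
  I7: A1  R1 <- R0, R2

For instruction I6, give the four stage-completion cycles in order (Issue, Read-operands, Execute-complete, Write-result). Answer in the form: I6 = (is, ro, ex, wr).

I6 = (25, 26, 31, 32)

t=1  I1→M0
t=2  I1 RO
t=7  I1 EX
t=8  I1 WR R5
t=9  I2→M0
t=10  I2 RO · I3→M1
t=11  I3 RO
t=15  I2 EX
t=16  I2 WR R2 · I3 EX
t=17  I3 WR R0 · I4→M0
t=18  I4 RO · I5→A1
t=23  I4 EX
t=24  I4 WR R1
t=25  I5 RO · I6→M0
t=26  I6 RO
t=27  I5 EX
t=28  I5 WR R5
t=29  I7→A1
t=30  I7 RO
t=31  I6 EX
t=32  I6 WR R3 · I7 EX
t=33  I7 WR R1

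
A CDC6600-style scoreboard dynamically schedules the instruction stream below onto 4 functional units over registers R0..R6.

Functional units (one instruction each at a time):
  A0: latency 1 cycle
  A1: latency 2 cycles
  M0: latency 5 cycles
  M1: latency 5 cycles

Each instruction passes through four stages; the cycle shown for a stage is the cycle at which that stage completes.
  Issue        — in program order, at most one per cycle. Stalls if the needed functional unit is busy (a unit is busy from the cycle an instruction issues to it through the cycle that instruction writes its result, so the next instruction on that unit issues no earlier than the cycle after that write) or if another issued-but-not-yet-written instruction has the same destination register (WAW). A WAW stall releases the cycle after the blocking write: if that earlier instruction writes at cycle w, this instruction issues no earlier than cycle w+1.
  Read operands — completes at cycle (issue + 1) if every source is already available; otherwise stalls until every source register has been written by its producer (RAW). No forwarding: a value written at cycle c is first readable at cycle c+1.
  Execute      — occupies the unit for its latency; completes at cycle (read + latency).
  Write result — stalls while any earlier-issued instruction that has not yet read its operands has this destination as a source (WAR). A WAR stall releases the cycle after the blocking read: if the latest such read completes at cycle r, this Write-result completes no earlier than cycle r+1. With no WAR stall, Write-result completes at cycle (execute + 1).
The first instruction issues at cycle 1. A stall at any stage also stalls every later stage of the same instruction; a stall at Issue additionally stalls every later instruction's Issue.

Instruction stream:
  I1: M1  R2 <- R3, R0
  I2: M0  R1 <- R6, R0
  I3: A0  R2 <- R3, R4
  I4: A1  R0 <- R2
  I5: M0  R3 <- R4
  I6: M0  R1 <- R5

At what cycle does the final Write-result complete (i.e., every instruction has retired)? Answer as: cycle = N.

cycle = 26

I1: IS=1 RO=2 EX=7 WR=8
I2: IS=2 RO=3 EX=8 WR=9
I3: IS=9 RO=10 EX=11 WR=12  [WAW R2: wait I1 write@8]
I4: IS=10 RO=13 EX=15 WR=16  [RAW R2: wait I3 write@12]
I5: IS=11 RO=12 EX=17 WR=18
I6: IS=19 RO=20 EX=25 WR=26  [struct: M0 busy until I5 writes@18]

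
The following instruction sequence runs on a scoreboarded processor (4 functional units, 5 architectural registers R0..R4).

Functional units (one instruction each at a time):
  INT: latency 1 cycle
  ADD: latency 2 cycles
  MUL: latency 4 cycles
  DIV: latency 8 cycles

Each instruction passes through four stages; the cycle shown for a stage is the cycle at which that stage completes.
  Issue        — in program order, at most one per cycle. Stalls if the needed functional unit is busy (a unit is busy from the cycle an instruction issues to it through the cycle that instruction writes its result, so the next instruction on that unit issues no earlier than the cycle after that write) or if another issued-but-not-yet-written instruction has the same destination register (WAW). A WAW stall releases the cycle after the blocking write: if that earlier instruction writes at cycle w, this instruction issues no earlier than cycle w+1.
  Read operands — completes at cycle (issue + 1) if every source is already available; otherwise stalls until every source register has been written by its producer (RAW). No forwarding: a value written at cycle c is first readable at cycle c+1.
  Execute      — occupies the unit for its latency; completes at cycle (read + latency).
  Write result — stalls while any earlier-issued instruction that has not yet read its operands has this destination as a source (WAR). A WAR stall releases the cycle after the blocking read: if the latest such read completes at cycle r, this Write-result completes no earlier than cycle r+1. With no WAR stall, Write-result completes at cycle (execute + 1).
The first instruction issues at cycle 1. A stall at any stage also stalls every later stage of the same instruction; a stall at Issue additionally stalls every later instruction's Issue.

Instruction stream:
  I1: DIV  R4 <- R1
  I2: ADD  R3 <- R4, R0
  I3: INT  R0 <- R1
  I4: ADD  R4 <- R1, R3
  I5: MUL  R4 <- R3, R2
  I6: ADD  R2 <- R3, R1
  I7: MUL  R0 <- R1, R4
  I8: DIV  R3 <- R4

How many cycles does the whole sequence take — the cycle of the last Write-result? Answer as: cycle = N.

cycle = 39

c1: I1 issues→DIV
c2: I1 reads · I2 issues→ADD
c3: I3 issues→INT
c4: I3 reads
c5: I3 exec-done
c10: I1 exec-done
c11: I1 writes R4
c12: I2 reads
c13: I3 writes R0
c14: I2 exec-done
c15: I2 writes R3
c16: I4 issues→ADD
c17: I4 reads
c19: I4 exec-done
c20: I4 writes R4
c21: I5 issues→MUL
c22: I5 reads · I6 issues→ADD
c23: I6 reads
c25: I6 exec-done
c26: I5 exec-done · I6 writes R2
c27: I5 writes R4
c28: I7 issues→MUL
c29: I7 reads · I8 issues→DIV
c30: I8 reads
c33: I7 exec-done
c34: I7 writes R0
c38: I8 exec-done
c39: I8 writes R3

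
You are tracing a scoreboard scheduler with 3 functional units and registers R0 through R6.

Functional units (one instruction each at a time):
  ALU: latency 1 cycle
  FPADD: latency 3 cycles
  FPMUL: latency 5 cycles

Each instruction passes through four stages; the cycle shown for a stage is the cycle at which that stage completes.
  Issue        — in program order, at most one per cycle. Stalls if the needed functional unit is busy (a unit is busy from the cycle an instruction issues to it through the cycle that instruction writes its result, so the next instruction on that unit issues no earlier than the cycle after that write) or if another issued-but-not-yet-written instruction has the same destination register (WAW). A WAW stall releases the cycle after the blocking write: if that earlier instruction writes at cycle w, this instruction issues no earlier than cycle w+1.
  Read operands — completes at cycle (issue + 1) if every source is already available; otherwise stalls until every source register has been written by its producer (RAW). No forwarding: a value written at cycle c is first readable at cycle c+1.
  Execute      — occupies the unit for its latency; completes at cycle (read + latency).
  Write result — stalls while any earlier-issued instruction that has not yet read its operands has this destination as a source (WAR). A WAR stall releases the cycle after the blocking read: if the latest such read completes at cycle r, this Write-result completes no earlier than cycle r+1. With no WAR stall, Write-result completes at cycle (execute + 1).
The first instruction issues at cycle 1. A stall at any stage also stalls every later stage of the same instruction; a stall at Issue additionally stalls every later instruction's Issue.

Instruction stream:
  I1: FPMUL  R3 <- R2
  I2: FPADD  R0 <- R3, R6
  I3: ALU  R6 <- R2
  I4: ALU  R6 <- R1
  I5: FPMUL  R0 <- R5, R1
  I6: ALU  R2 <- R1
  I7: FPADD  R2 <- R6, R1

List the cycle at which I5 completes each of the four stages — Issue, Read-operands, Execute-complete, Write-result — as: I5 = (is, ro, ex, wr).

I5 = (14, 15, 20, 21)

[I1] 1/2/7/8
[I2] 2/9/12/13  (RAW R3: wait I1 write@8)
[I3] 3/4/5/10  (WAR R6: wait I2 read@9)
[I4] 11/12/13/14  (struct: ALU busy until I3 writes@10)
[I5] 14/15/20/21  (WAW R0: wait I2 write@13)
[I6] 15/16/17/18
[I7] 19/20/23/24  (WAW R2: wait I6 write@18)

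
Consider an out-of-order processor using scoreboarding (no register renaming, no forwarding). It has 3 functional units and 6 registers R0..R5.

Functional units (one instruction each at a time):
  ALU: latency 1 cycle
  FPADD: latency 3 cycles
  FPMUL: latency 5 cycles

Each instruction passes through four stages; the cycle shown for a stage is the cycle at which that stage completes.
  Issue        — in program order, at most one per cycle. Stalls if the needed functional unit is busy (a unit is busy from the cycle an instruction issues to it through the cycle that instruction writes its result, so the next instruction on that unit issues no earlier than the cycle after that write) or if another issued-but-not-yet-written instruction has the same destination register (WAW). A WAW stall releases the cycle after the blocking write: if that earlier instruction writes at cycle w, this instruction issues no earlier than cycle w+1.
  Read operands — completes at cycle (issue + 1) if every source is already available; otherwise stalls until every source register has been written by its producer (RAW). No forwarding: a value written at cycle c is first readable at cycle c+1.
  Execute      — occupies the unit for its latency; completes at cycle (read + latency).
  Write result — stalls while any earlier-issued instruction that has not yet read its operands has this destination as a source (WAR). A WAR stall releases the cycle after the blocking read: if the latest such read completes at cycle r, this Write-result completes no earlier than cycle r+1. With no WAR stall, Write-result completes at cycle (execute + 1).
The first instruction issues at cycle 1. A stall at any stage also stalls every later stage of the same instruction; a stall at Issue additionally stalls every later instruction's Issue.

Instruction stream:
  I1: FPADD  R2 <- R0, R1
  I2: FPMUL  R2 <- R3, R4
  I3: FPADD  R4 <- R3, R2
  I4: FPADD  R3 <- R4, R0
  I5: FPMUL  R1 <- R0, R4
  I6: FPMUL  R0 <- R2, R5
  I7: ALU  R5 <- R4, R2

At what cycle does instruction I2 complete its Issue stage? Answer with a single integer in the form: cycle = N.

1) issue 1, read 2, done 5, write 6
2) issue 7, read 8, done 13, write 14  <WAW R2: wait I1 write@6>
3) issue 8, read 15, done 18, write 19  <RAW R2: wait I2 write@14>
4) issue 20, read 21, done 24, write 25  <struct: FPADD busy until I3 writes@19>
5) issue 21, read 22, done 27, write 28
6) issue 29, read 30, done 35, write 36  <struct: FPMUL busy until I5 writes@28>
7) issue 30, read 31, done 32, write 33

cycle = 7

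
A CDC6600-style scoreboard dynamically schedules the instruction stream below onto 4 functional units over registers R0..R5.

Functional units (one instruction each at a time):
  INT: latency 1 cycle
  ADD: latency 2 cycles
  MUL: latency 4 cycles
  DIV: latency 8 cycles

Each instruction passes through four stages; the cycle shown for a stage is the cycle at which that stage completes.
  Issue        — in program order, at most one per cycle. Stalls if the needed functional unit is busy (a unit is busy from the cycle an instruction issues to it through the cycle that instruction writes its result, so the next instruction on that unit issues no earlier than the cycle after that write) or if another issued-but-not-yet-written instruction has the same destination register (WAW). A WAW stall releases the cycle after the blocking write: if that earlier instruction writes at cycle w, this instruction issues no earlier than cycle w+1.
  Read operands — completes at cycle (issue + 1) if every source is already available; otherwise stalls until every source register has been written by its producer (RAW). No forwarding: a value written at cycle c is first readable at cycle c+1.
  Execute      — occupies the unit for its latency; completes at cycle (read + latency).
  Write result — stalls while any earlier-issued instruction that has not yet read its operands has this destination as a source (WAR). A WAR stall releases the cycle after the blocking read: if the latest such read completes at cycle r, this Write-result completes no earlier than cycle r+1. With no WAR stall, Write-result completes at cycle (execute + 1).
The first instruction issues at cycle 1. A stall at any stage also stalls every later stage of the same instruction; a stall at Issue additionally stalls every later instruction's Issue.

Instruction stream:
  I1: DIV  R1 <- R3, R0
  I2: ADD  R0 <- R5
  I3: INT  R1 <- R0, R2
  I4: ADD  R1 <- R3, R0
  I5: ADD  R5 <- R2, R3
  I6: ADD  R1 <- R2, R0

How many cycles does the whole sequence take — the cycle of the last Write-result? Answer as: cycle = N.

t=1  I1 dispatched to DIV
t=2  I1 operands ready | I2 dispatched to ADD
t=3  I2 operands ready
t=5  I2 complete
t=6  R0←I2
t=10  I1 complete
t=11  R1←I1
t=12  I3 dispatched to INT
t=13  I3 operands ready
t=14  I3 complete
t=15  R1←I3
t=16  I4 dispatched to ADD
t=17  I4 operands ready
t=19  I4 complete
t=20  R1←I4
t=21  I5 dispatched to ADD
t=22  I5 operands ready
t=24  I5 complete
t=25  R5←I5
t=26  I6 dispatched to ADD
t=27  I6 operands ready
t=29  I6 complete
t=30  R1←I6

cycle = 30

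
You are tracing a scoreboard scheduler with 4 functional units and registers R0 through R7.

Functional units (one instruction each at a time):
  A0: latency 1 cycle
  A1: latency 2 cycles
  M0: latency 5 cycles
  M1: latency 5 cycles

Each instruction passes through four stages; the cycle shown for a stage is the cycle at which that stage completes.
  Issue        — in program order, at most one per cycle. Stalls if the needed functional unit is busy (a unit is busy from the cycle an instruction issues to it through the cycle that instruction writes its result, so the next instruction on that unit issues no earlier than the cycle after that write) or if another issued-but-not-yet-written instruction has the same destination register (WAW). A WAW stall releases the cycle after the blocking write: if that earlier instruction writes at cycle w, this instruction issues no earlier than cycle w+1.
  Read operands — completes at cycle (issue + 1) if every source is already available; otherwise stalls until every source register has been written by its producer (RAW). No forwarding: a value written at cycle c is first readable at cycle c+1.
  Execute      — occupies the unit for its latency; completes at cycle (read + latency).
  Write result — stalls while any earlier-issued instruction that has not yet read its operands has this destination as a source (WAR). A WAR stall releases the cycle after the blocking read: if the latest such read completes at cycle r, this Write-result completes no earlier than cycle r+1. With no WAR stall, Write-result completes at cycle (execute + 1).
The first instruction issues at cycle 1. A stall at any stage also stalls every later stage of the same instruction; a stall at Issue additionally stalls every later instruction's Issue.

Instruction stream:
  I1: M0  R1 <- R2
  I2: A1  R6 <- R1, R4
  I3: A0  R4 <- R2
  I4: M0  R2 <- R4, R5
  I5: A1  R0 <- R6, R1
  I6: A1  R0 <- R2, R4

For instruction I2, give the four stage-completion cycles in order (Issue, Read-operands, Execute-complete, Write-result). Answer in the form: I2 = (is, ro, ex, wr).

I2 = (2, 9, 11, 12)

cycle 1: I1 dispatched to M0
cycle 2: I1 operands ready; I2 dispatched to A1
cycle 3: I3 dispatched to A0
cycle 4: I3 operands ready
cycle 5: I3 complete
cycle 7: I1 complete
cycle 8: R1←I1
cycle 9: I2 operands ready; I4 dispatched to M0
cycle 10: R4←I3
cycle 11: I2 complete; I4 operands ready
cycle 12: R6←I2
cycle 13: I5 dispatched to A1
cycle 14: I5 operands ready
cycle 16: I4 complete; I5 complete
cycle 17: R2←I4; R0←I5
cycle 18: I6 dispatched to A1
cycle 19: I6 operands ready
cycle 21: I6 complete
cycle 22: R0←I6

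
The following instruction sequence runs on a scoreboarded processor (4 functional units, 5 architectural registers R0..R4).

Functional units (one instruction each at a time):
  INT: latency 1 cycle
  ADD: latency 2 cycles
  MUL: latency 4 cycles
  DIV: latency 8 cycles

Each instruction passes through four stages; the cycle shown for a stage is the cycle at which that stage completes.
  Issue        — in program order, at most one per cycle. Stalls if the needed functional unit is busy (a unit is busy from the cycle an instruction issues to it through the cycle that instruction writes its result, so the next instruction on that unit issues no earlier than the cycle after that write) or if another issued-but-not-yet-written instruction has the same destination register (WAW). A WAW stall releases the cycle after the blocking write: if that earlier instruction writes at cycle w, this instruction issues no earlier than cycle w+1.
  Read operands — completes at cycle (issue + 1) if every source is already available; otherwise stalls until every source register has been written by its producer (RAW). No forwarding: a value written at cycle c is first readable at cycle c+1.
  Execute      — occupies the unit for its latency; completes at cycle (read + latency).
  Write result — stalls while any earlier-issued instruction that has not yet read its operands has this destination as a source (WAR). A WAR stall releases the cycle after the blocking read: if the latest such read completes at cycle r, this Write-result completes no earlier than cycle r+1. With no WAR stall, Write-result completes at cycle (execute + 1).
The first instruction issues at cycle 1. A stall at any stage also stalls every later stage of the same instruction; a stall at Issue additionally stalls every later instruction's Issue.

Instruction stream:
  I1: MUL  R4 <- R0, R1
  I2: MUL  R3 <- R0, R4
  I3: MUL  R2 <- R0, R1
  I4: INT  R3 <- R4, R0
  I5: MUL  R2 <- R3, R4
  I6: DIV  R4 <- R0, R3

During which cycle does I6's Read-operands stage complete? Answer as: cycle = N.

cycle = 24

c1: I1 issues→MUL
c2: I1 reads
c6: I1 exec-done
c7: I1 writes R4
c8: I2 issues→MUL
c9: I2 reads
c13: I2 exec-done
c14: I2 writes R3
c15: I3 issues→MUL
c16: I3 reads | I4 issues→INT
c17: I4 reads
c18: I4 exec-done
c19: I4 writes R3
c20: I3 exec-done
c21: I3 writes R2
c22: I5 issues→MUL
c23: I5 reads | I6 issues→DIV
c24: I6 reads
c27: I5 exec-done
c28: I5 writes R2
c32: I6 exec-done
c33: I6 writes R4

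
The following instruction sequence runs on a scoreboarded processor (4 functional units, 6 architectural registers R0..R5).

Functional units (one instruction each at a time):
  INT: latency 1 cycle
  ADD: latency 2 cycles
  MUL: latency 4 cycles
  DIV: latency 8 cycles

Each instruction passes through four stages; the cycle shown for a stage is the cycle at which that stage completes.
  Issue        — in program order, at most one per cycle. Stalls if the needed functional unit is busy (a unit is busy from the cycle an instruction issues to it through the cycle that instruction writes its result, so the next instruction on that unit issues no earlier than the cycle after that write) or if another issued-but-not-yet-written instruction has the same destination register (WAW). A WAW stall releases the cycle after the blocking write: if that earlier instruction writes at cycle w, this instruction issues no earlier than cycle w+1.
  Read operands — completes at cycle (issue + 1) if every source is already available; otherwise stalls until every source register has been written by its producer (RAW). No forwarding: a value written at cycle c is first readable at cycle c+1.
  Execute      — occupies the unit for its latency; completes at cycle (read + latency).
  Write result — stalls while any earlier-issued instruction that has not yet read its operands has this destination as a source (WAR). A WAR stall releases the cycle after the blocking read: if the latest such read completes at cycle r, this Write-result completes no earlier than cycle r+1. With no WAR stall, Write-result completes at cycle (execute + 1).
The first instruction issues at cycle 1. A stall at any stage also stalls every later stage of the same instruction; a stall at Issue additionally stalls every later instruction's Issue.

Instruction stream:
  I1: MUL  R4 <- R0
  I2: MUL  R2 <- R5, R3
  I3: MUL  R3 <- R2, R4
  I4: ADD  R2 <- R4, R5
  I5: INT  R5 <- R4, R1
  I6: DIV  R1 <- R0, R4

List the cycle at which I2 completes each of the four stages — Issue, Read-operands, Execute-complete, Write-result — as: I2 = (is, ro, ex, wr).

[I1] 1/2/6/7
[I2] 8/9/13/14  (struct: MUL busy until I1 writes@7)
[I3] 15/16/20/21  (struct: MUL busy until I2 writes@14)
[I4] 16/17/19/20
[I5] 17/18/19/20
[I6] 18/19/27/28

I2 = (8, 9, 13, 14)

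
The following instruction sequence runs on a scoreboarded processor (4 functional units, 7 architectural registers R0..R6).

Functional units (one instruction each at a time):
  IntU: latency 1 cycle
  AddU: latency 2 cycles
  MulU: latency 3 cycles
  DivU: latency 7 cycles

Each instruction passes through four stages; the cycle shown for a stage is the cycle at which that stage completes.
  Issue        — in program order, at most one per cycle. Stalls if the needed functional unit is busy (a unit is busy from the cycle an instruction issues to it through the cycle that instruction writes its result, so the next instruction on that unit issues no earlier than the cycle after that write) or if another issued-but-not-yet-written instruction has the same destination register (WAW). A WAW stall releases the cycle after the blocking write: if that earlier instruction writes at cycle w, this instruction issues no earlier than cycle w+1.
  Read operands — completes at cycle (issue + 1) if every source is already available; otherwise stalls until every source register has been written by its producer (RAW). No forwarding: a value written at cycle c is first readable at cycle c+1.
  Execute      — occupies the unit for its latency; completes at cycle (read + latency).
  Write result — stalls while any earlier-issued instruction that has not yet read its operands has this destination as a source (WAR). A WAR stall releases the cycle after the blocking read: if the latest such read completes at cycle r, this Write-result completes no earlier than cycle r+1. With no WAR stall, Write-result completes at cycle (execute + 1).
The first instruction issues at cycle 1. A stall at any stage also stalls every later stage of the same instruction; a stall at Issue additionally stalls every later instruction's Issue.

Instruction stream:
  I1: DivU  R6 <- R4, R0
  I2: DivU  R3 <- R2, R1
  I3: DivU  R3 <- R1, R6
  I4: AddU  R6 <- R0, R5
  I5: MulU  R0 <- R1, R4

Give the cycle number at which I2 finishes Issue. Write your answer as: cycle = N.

cycle 1: I1 dispatched to DivU
cycle 2: I1 operands ready
cycle 9: I1 complete
cycle 10: R6←I1
cycle 11: I2 dispatched to DivU
cycle 12: I2 operands ready
cycle 19: I2 complete
cycle 20: R3←I2
cycle 21: I3 dispatched to DivU
cycle 22: I3 operands ready; I4 dispatched to AddU
cycle 23: I4 operands ready; I5 dispatched to MulU
cycle 24: I5 operands ready
cycle 25: I4 complete
cycle 26: R6←I4
cycle 27: I5 complete
cycle 28: R0←I5
cycle 29: I3 complete
cycle 30: R3←I3

cycle = 11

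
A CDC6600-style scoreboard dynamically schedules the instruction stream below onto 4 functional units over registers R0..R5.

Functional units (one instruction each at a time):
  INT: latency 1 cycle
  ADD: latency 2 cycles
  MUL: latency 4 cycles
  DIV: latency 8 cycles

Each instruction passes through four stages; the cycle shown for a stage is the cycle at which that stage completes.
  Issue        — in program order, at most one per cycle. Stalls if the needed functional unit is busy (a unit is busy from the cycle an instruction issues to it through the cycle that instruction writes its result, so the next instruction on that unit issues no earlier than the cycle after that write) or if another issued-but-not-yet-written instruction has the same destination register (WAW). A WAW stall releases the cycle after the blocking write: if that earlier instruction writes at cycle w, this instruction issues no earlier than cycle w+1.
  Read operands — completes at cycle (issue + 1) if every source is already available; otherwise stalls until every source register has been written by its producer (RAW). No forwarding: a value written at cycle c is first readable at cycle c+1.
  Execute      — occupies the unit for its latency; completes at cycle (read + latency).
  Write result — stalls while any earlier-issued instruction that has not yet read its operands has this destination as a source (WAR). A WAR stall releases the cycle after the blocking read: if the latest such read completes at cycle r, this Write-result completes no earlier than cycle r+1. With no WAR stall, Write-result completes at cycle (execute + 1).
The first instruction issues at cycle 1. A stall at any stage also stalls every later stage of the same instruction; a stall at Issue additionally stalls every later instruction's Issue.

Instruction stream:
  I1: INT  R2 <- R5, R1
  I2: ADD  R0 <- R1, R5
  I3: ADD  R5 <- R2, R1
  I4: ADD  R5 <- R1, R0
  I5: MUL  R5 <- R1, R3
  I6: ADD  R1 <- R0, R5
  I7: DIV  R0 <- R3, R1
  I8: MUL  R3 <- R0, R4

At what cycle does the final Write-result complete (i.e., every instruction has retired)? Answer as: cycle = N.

cycle = 43

  I1 | 1 | 2 | 3 | 4
  I2 | 2 | 3 | 5 | 6
  I3 | 7 | 8 | 10 | 11   struct: ADD busy until I2 writes@6
  I4 | 12 | 13 | 15 | 16   struct: ADD busy until I3 writes@11
  I5 | 17 | 18 | 22 | 23   WAW R5: wait I4 write@16
  I6 | 18 | 24 | 26 | 27   RAW R5: wait I5 write@23
  I7 | 19 | 28 | 36 | 37   RAW R1: wait I6 write@27
  I8 | 24 | 38 | 42 | 43   struct: MUL busy until I5 writes@23 · RAW R0: wait I7 write@37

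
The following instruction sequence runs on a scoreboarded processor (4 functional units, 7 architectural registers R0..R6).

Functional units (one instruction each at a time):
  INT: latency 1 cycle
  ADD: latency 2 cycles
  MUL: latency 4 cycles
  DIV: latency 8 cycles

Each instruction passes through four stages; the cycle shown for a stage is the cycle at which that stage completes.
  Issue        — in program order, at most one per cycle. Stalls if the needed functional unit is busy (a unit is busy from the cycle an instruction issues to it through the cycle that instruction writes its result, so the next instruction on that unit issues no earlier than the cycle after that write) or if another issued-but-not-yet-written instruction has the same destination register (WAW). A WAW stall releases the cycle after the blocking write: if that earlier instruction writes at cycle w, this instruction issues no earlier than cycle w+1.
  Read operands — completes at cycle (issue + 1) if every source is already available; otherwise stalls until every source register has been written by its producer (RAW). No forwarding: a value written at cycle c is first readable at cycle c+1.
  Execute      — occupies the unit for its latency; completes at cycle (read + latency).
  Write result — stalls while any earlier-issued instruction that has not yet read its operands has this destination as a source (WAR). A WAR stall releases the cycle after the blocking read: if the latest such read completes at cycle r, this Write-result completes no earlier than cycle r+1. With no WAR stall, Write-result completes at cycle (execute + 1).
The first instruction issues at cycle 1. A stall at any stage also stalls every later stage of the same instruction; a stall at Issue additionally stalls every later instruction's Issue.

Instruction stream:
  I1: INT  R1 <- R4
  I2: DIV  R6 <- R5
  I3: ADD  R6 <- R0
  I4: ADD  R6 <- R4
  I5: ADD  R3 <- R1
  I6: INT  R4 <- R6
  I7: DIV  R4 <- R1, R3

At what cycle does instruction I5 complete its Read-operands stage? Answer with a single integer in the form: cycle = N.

cycle = 24

c1: I1 dispatched to INT
c2: I1 operands ready; I2 dispatched to DIV
c3: I1 complete; I2 operands ready
c4: R1←I1
c11: I2 complete
c12: R6←I2
c13: I3 dispatched to ADD
c14: I3 operands ready
c16: I3 complete
c17: R6←I3
c18: I4 dispatched to ADD
c19: I4 operands ready
c21: I4 complete
c22: R6←I4
c23: I5 dispatched to ADD
c24: I5 operands ready; I6 dispatched to INT
c25: I6 operands ready
c26: I5 complete; I6 complete
c27: R3←I5; R4←I6
c28: I7 dispatched to DIV
c29: I7 operands ready
c37: I7 complete
c38: R4←I7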